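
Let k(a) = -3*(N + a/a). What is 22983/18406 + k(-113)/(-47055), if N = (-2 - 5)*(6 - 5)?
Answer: 360377919/288698110 ≈ 1.2483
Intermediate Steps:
N = -7 (N = -7*1 = -7)
k(a) = 18 (k(a) = -3*(-7 + a/a) = -3*(-7 + 1) = -3*(-6) = 18)
22983/18406 + k(-113)/(-47055) = 22983/18406 + 18/(-47055) = 22983*(1/18406) + 18*(-1/47055) = 22983/18406 - 6/15685 = 360377919/288698110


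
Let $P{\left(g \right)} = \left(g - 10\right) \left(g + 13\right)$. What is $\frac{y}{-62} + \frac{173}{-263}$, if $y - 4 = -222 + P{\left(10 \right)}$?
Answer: $\frac{23304}{8153} \approx 2.8583$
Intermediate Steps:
$P{\left(g \right)} = \left(-10 + g\right) \left(13 + g\right)$
$y = -218$ ($y = 4 + \left(-222 + \left(-130 + 10^{2} + 3 \cdot 10\right)\right) = 4 + \left(-222 + \left(-130 + 100 + 30\right)\right) = 4 + \left(-222 + 0\right) = 4 - 222 = -218$)
$\frac{y}{-62} + \frac{173}{-263} = - \frac{218}{-62} + \frac{173}{-263} = \left(-218\right) \left(- \frac{1}{62}\right) + 173 \left(- \frac{1}{263}\right) = \frac{109}{31} - \frac{173}{263} = \frac{23304}{8153}$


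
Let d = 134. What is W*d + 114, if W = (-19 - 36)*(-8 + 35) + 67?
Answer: -189898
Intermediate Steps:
W = -1418 (W = -55*27 + 67 = -1485 + 67 = -1418)
W*d + 114 = -1418*134 + 114 = -190012 + 114 = -189898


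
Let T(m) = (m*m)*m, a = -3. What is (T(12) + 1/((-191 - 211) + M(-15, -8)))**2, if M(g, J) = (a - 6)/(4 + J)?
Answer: 7634544772624/2556801 ≈ 2.9860e+6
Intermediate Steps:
M(g, J) = -9/(4 + J) (M(g, J) = (-3 - 6)/(4 + J) = -9/(4 + J))
T(m) = m**3 (T(m) = m**2*m = m**3)
(T(12) + 1/((-191 - 211) + M(-15, -8)))**2 = (12**3 + 1/((-191 - 211) - 9/(4 - 8)))**2 = (1728 + 1/(-402 - 9/(-4)))**2 = (1728 + 1/(-402 - 9*(-1/4)))**2 = (1728 + 1/(-402 + 9/4))**2 = (1728 + 1/(-1599/4))**2 = (1728 - 4/1599)**2 = (2763068/1599)**2 = 7634544772624/2556801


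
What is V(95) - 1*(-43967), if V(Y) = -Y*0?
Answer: 43967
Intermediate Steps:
V(Y) = 0
V(95) - 1*(-43967) = 0 - 1*(-43967) = 0 + 43967 = 43967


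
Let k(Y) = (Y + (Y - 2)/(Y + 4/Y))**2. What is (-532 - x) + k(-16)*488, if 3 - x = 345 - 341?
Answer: 455024237/4225 ≈ 1.0770e+5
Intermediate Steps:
k(Y) = (Y + (-2 + Y)/(Y + 4/Y))**2
x = -1 (x = 3 - (345 - 341) = 3 - 1*4 = 3 - 4 = -1)
(-532 - x) + k(-16)*488 = (-532 - 1*(-1)) + ((-16)**2*(2 - 16 + (-16)**2)**2/(4 + (-16)**2)**2)*488 = (-532 + 1) + (256*(2 - 16 + 256)**2/(4 + 256)**2)*488 = -531 + (256*242**2/260**2)*488 = -531 + (256*(1/67600)*58564)*488 = -531 + (937024/4225)*488 = -531 + 457267712/4225 = 455024237/4225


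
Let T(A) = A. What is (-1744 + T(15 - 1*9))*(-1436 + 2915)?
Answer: -2570502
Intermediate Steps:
(-1744 + T(15 - 1*9))*(-1436 + 2915) = (-1744 + (15 - 1*9))*(-1436 + 2915) = (-1744 + (15 - 9))*1479 = (-1744 + 6)*1479 = -1738*1479 = -2570502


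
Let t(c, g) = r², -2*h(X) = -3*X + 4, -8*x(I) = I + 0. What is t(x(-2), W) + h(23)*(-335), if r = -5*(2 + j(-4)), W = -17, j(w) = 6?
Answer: -18575/2 ≈ -9287.5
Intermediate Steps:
x(I) = -I/8 (x(I) = -(I + 0)/8 = -I/8)
h(X) = -2 + 3*X/2 (h(X) = -(-3*X + 4)/2 = -(4 - 3*X)/2 = -2 + 3*X/2)
r = -40 (r = -5*(2 + 6) = -5*8 = -40)
t(c, g) = 1600 (t(c, g) = (-40)² = 1600)
t(x(-2), W) + h(23)*(-335) = 1600 + (-2 + (3/2)*23)*(-335) = 1600 + (-2 + 69/2)*(-335) = 1600 + (65/2)*(-335) = 1600 - 21775/2 = -18575/2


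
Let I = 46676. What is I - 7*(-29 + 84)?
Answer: 46291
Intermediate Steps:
I - 7*(-29 + 84) = 46676 - 7*(-29 + 84) = 46676 - 7*55 = 46676 - 385 = 46291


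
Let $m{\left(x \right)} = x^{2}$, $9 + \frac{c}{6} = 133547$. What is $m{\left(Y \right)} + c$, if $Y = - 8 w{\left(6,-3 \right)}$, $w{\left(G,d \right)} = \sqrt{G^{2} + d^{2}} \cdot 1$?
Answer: $804108$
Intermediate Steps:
$c = 801228$ ($c = -54 + 6 \cdot 133547 = -54 + 801282 = 801228$)
$w{\left(G,d \right)} = \sqrt{G^{2} + d^{2}}$
$Y = - 24 \sqrt{5}$ ($Y = - 8 \sqrt{6^{2} + \left(-3\right)^{2}} = - 8 \sqrt{36 + 9} = - 8 \sqrt{45} = - 8 \cdot 3 \sqrt{5} = - 24 \sqrt{5} \approx -53.666$)
$m{\left(Y \right)} + c = \left(- 24 \sqrt{5}\right)^{2} + 801228 = 2880 + 801228 = 804108$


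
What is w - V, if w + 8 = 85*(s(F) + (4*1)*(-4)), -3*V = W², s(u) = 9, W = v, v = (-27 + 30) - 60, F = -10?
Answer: 480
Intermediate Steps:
v = -57 (v = 3 - 60 = -57)
W = -57
V = -1083 (V = -⅓*(-57)² = -⅓*3249 = -1083)
w = -603 (w = -8 + 85*(9 + (4*1)*(-4)) = -8 + 85*(9 + 4*(-4)) = -8 + 85*(9 - 16) = -8 + 85*(-7) = -8 - 595 = -603)
w - V = -603 - 1*(-1083) = -603 + 1083 = 480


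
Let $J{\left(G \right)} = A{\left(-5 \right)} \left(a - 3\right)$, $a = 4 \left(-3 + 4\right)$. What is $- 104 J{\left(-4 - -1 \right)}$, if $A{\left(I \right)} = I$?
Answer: $520$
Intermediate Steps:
$a = 4$ ($a = 4 \cdot 1 = 4$)
$J{\left(G \right)} = -5$ ($J{\left(G \right)} = - 5 \left(4 - 3\right) = \left(-5\right) 1 = -5$)
$- 104 J{\left(-4 - -1 \right)} = \left(-104\right) \left(-5\right) = 520$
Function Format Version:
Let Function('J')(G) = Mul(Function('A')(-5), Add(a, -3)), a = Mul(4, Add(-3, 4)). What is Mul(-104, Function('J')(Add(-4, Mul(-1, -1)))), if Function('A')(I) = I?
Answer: 520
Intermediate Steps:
a = 4 (a = Mul(4, 1) = 4)
Function('J')(G) = -5 (Function('J')(G) = Mul(-5, Add(4, -3)) = Mul(-5, 1) = -5)
Mul(-104, Function('J')(Add(-4, Mul(-1, -1)))) = Mul(-104, -5) = 520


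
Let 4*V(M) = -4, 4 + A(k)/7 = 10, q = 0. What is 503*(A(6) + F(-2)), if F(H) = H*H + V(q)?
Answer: 22635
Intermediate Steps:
A(k) = 42 (A(k) = -28 + 7*10 = -28 + 70 = 42)
V(M) = -1 (V(M) = (1/4)*(-4) = -1)
F(H) = -1 + H**2 (F(H) = H*H - 1 = H**2 - 1 = -1 + H**2)
503*(A(6) + F(-2)) = 503*(42 + (-1 + (-2)**2)) = 503*(42 + (-1 + 4)) = 503*(42 + 3) = 503*45 = 22635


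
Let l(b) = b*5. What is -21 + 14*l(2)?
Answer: 119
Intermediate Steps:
l(b) = 5*b
-21 + 14*l(2) = -21 + 14*(5*2) = -21 + 14*10 = -21 + 140 = 119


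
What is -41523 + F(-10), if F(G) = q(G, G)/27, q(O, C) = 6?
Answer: -373705/9 ≈ -41523.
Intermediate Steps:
F(G) = 2/9 (F(G) = 6/27 = 6*(1/27) = 2/9)
-41523 + F(-10) = -41523 + 2/9 = -373705/9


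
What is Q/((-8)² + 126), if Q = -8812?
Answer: -4406/95 ≈ -46.379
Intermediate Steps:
Q/((-8)² + 126) = -8812/((-8)² + 126) = -8812/(64 + 126) = -8812/190 = -8812*1/190 = -4406/95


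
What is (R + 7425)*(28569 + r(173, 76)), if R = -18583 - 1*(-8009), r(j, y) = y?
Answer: -90203105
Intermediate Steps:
R = -10574 (R = -18583 + 8009 = -10574)
(R + 7425)*(28569 + r(173, 76)) = (-10574 + 7425)*(28569 + 76) = -3149*28645 = -90203105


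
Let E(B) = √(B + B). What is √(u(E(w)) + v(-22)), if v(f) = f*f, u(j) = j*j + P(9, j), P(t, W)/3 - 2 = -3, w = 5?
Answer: √491 ≈ 22.159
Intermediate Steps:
P(t, W) = -3 (P(t, W) = 6 + 3*(-3) = 6 - 9 = -3)
E(B) = √2*√B (E(B) = √(2*B) = √2*√B)
u(j) = -3 + j² (u(j) = j*j - 3 = j² - 3 = -3 + j²)
v(f) = f²
√(u(E(w)) + v(-22)) = √((-3 + (√2*√5)²) + (-22)²) = √((-3 + (√10)²) + 484) = √((-3 + 10) + 484) = √(7 + 484) = √491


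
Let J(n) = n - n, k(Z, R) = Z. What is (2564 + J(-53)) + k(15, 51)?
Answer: 2579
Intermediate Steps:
J(n) = 0
(2564 + J(-53)) + k(15, 51) = (2564 + 0) + 15 = 2564 + 15 = 2579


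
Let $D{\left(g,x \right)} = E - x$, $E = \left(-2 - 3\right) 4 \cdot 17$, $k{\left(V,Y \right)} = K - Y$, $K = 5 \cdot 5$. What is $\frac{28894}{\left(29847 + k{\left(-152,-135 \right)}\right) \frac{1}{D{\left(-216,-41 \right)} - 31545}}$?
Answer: $- \frac{920100536}{30007} \approx -30663.0$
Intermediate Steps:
$K = 25$
$k{\left(V,Y \right)} = 25 - Y$
$E = -340$ ($E = \left(-5\right) 4 \cdot 17 = \left(-20\right) 17 = -340$)
$D{\left(g,x \right)} = -340 - x$
$\frac{28894}{\left(29847 + k{\left(-152,-135 \right)}\right) \frac{1}{D{\left(-216,-41 \right)} - 31545}} = \frac{28894}{\left(29847 + \left(25 - -135\right)\right) \frac{1}{\left(-340 - -41\right) - 31545}} = \frac{28894}{\left(29847 + \left(25 + 135\right)\right) \frac{1}{\left(-340 + 41\right) - 31545}} = \frac{28894}{\left(29847 + 160\right) \frac{1}{-299 - 31545}} = \frac{28894}{30007 \frac{1}{-31844}} = \frac{28894}{30007 \left(- \frac{1}{31844}\right)} = \frac{28894}{- \frac{30007}{31844}} = 28894 \left(- \frac{31844}{30007}\right) = - \frac{920100536}{30007}$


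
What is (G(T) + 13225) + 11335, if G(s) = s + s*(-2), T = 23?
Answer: 24537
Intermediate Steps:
G(s) = -s (G(s) = s - 2*s = -s)
(G(T) + 13225) + 11335 = (-1*23 + 13225) + 11335 = (-23 + 13225) + 11335 = 13202 + 11335 = 24537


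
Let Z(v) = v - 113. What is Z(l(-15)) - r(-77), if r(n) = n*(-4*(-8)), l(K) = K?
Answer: 2336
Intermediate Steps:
Z(v) = -113 + v
r(n) = 32*n (r(n) = n*32 = 32*n)
Z(l(-15)) - r(-77) = (-113 - 15) - 32*(-77) = -128 - 1*(-2464) = -128 + 2464 = 2336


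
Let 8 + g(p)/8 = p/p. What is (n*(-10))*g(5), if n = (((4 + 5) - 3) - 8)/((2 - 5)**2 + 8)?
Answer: -1120/17 ≈ -65.882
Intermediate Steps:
g(p) = -56 (g(p) = -64 + 8*(p/p) = -64 + 8*1 = -64 + 8 = -56)
n = -2/17 (n = ((9 - 3) - 8)/((-3)**2 + 8) = (6 - 8)/(9 + 8) = -2/17 ≈ -0.11765)
(n*(-10))*g(5) = -2/17*(-10)*(-56) = (20/17)*(-56) = -1120/17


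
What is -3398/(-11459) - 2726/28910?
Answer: 4785639/23662835 ≈ 0.20224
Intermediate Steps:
-3398/(-11459) - 2726/28910 = -3398*(-1/11459) - 2726*1/28910 = 3398/11459 - 1363/14455 = 4785639/23662835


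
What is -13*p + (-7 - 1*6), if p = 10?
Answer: -143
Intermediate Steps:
-13*p + (-7 - 1*6) = -13*10 + (-7 - 1*6) = -130 + (-7 - 6) = -130 - 13 = -143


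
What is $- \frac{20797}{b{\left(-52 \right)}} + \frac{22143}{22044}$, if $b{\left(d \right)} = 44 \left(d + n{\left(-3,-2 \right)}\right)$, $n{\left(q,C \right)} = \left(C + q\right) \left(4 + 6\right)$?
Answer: $\frac{4225961}{749496} \approx 5.6384$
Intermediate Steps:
$n{\left(q,C \right)} = 10 C + 10 q$ ($n{\left(q,C \right)} = \left(C + q\right) 10 = 10 C + 10 q$)
$b{\left(d \right)} = -2200 + 44 d$ ($b{\left(d \right)} = 44 \left(d + \left(10 \left(-2\right) + 10 \left(-3\right)\right)\right) = 44 \left(d - 50\right) = 44 \left(-50 + d\right) = -2200 + 44 d$)
$- \frac{20797}{b{\left(-52 \right)}} + \frac{22143}{22044} = - \frac{20797}{-2200 + 44 \left(-52\right)} + \frac{22143}{22044} = - \frac{20797}{-2200 - 2288} + 22143 \cdot \frac{1}{22044} = - \frac{20797}{-4488} + \frac{671}{668} = \left(-20797\right) \left(- \frac{1}{4488}\right) + \frac{671}{668} = \frac{20797}{4488} + \frac{671}{668} = \frac{4225961}{749496}$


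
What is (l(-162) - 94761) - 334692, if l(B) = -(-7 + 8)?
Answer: -429454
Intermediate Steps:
l(B) = -1 (l(B) = -1*1 = -1)
(l(-162) - 94761) - 334692 = (-1 - 94761) - 334692 = -94762 - 334692 = -429454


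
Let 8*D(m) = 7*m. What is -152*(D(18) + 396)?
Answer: -62586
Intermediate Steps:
D(m) = 7*m/8 (D(m) = (7*m)/8 = 7*m/8)
-152*(D(18) + 396) = -152*((7/8)*18 + 396) = -152*(63/4 + 396) = -152*1647/4 = -62586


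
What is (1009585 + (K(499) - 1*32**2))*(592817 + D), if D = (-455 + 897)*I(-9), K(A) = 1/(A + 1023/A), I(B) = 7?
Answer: 150267573117367293/250024 ≈ 6.0101e+11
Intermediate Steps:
D = 3094 (D = (-455 + 897)*7 = 442*7 = 3094)
(1009585 + (K(499) - 1*32**2))*(592817 + D) = (1009585 + (499/(1023 + 499**2) - 1*32**2))*(592817 + 3094) = (1009585 + (499/(1023 + 249001) - 1*1024))*595911 = (1009585 + (499/250024 - 1024))*595911 = (1009585 - 256024077/250024)*595911 = (252164455963/250024)*595911 = 150267573117367293/250024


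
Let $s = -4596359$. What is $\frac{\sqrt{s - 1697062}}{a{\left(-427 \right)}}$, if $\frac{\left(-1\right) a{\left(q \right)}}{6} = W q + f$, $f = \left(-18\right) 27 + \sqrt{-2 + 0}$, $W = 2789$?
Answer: $- \frac{\sqrt{1398538}}{2838815498646} + \frac{1191389 i \sqrt{699269}}{2838815498646} \approx -4.1658 \cdot 10^{-10} + 0.00035094 i$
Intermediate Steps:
$f = -486 + i \sqrt{2}$ ($f = -486 + \sqrt{-2} = -486 + i \sqrt{2} \approx -486.0 + 1.4142 i$)
$a{\left(q \right)} = 2916 - 16734 q - 6 i \sqrt{2}$ ($a{\left(q \right)} = - 6 \left(2789 q - \left(486 - i \sqrt{2}\right)\right) = - 6 \left(-486 + 2789 q + i \sqrt{2}\right) = 2916 - 16734 q - 6 i \sqrt{2}$)
$\frac{\sqrt{s - 1697062}}{a{\left(-427 \right)}} = \frac{\sqrt{-4596359 - 1697062}}{2916 - -7145418 - 6 i \sqrt{2}} = \frac{\sqrt{-6293421}}{2916 + 7145418 - 6 i \sqrt{2}} = \frac{3 i \sqrt{699269}}{7148334 - 6 i \sqrt{2}}$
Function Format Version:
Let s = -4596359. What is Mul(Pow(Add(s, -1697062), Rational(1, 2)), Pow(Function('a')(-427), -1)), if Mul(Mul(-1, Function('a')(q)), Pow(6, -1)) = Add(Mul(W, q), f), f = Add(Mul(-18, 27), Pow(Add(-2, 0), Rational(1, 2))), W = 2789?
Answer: Add(Mul(Rational(-1, 2838815498646), Pow(1398538, Rational(1, 2))), Mul(Rational(1191389, 2838815498646), I, Pow(699269, Rational(1, 2)))) ≈ Add(-4.1658e-10, Mul(0.00035094, I))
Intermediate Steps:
f = Add(-486, Mul(I, Pow(2, Rational(1, 2)))) (f = Add(-486, Pow(-2, Rational(1, 2))) = Add(-486, Mul(I, Pow(2, Rational(1, 2)))) ≈ Add(-486.00, Mul(1.4142, I)))
Function('a')(q) = Add(2916, Mul(-16734, q), Mul(-6, I, Pow(2, Rational(1, 2)))) (Function('a')(q) = Mul(-6, Add(Mul(2789, q), Add(-486, Mul(I, Pow(2, Rational(1, 2)))))) = Mul(-6, Add(-486, Mul(2789, q), Mul(I, Pow(2, Rational(1, 2))))) = Add(2916, Mul(-16734, q), Mul(-6, I, Pow(2, Rational(1, 2)))))
Mul(Pow(Add(s, -1697062), Rational(1, 2)), Pow(Function('a')(-427), -1)) = Mul(Pow(Add(-4596359, -1697062), Rational(1, 2)), Pow(Add(2916, Mul(-16734, -427), Mul(-6, I, Pow(2, Rational(1, 2)))), -1)) = Mul(Pow(-6293421, Rational(1, 2)), Pow(Add(2916, 7145418, Mul(-6, I, Pow(2, Rational(1, 2)))), -1)) = Mul(Mul(3, I, Pow(699269, Rational(1, 2))), Pow(Add(7148334, Mul(-6, I, Pow(2, Rational(1, 2)))), -1)) = Mul(3, I, Pow(699269, Rational(1, 2)), Pow(Add(7148334, Mul(-6, I, Pow(2, Rational(1, 2)))), -1))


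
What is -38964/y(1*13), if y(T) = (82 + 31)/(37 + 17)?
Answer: -2104056/113 ≈ -18620.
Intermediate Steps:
y(T) = 113/54
-38964/y(1*13) = -38964/113/54 = -38964*54/113 = -2104056/113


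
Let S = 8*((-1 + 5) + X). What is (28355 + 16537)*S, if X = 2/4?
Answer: 1616112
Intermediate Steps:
X = 1/2 (X = 2*(1/4) = 1/2 ≈ 0.50000)
S = 36 (S = 8*((-1 + 5) + 1/2) = 8*(4 + 1/2) = 8*(9/2) = 36)
(28355 + 16537)*S = (28355 + 16537)*36 = 44892*36 = 1616112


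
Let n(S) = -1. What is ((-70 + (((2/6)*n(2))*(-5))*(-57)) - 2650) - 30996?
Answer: -33811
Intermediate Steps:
((-70 + (((2/6)*n(2))*(-5))*(-57)) - 2650) - 30996 = ((-70 + (((2/6)*(-1))*(-5))*(-57)) - 2650) - 30996 = ((-70 + (((2*(⅙))*(-1))*(-5))*(-57)) - 2650) - 30996 = ((-70 + (((⅓)*(-1))*(-5))*(-57)) - 2650) - 30996 = ((-70 - ⅓*(-5)*(-57)) - 2650) - 30996 = ((-70 + (5/3)*(-57)) - 2650) - 30996 = ((-70 - 95) - 2650) - 30996 = (-165 - 2650) - 30996 = -2815 - 30996 = -33811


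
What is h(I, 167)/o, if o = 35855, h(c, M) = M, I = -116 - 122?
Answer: 167/35855 ≈ 0.0046576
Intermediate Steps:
I = -238
h(I, 167)/o = 167/35855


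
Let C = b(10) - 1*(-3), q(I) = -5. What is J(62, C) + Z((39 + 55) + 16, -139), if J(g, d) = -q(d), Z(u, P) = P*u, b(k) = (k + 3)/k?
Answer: -15285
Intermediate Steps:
b(k) = (3 + k)/k
C = 43/10 (C = (3 + 10)/10 - 1*(-3) = (⅒)*13 + 3 = 13/10 + 3 = 43/10 ≈ 4.3000)
J(g, d) = 5 (J(g, d) = -1*(-5) = 5)
J(62, C) + Z((39 + 55) + 16, -139) = 5 - 139*((39 + 55) + 16) = 5 - 139*(94 + 16) = 5 - 139*110 = 5 - 15290 = -15285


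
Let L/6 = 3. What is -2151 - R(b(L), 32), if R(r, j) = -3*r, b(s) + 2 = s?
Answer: -2103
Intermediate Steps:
L = 18 (L = 6*3 = 18)
b(s) = -2 + s
-2151 - R(b(L), 32) = -2151 - (-3)*(-2 + 18) = -2151 - (-3)*16 = -2151 - 1*(-48) = -2151 + 48 = -2103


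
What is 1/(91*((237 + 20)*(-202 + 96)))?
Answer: -1/2479022 ≈ -4.0339e-7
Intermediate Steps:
1/(91*((237 + 20)*(-202 + 96))) = 1/(91*(257*(-106))) = 1/(91*(-27242)) = 1/(-2479022) = -1/2479022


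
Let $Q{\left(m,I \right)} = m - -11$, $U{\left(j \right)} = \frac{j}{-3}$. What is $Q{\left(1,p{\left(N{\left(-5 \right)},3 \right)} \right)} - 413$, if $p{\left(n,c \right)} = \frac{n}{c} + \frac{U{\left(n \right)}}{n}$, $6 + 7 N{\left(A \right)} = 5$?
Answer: $-401$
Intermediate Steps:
$U{\left(j \right)} = - \frac{j}{3}$ ($U{\left(j \right)} = j \left(- \frac{1}{3}\right) = - \frac{j}{3}$)
$N{\left(A \right)} = - \frac{1}{7}$ ($N{\left(A \right)} = - \frac{6}{7} + \frac{1}{7} \cdot 5 = - \frac{6}{7} + \frac{5}{7} = - \frac{1}{7}$)
$p{\left(n,c \right)} = - \frac{1}{3} + \frac{n}{c}$ ($p{\left(n,c \right)} = \frac{n}{c} + \frac{\left(- \frac{1}{3}\right) n}{n} = \frac{n}{c} - \frac{1}{3} = - \frac{1}{3} + \frac{n}{c}$)
$Q{\left(m,I \right)} = 11 + m$ ($Q{\left(m,I \right)} = m + 11 = 11 + m$)
$Q{\left(1,p{\left(N{\left(-5 \right)},3 \right)} \right)} - 413 = \left(11 + 1\right) - 413 = 12 - 413 = -401$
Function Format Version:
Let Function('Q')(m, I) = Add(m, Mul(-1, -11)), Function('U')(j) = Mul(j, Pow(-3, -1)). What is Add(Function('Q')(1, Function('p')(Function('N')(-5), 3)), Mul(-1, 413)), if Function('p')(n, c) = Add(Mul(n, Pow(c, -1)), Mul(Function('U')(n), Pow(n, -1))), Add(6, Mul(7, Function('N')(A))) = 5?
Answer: -401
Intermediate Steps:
Function('U')(j) = Mul(Rational(-1, 3), j) (Function('U')(j) = Mul(j, Rational(-1, 3)) = Mul(Rational(-1, 3), j))
Function('N')(A) = Rational(-1, 7) (Function('N')(A) = Add(Rational(-6, 7), Mul(Rational(1, 7), 5)) = Add(Rational(-6, 7), Rational(5, 7)) = Rational(-1, 7))
Function('p')(n, c) = Add(Rational(-1, 3), Mul(n, Pow(c, -1))) (Function('p')(n, c) = Add(Mul(n, Pow(c, -1)), Mul(Mul(Rational(-1, 3), n), Pow(n, -1))) = Add(Mul(n, Pow(c, -1)), Rational(-1, 3)) = Add(Rational(-1, 3), Mul(n, Pow(c, -1))))
Function('Q')(m, I) = Add(11, m) (Function('Q')(m, I) = Add(m, 11) = Add(11, m))
Add(Function('Q')(1, Function('p')(Function('N')(-5), 3)), Mul(-1, 413)) = Add(Add(11, 1), Mul(-1, 413)) = Add(12, -413) = -401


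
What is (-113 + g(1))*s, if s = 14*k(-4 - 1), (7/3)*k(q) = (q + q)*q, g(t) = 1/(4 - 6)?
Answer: -34050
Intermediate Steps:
g(t) = -1/2 (g(t) = 1/(-2) = -1/2)
k(q) = 6*q**2/7 (k(q) = 3*((q + q)*q)/7 = 3*((2*q)*q)/7 = 3*(2*q**2)/7 = 6*q**2/7)
s = 300 (s = 14*(6*(-4 - 1)**2/7) = 14*((6/7)*(-5)**2) = 14*((6/7)*25) = 14*(150/7) = 300)
(-113 + g(1))*s = (-113 - 1/2)*300 = -227/2*300 = -34050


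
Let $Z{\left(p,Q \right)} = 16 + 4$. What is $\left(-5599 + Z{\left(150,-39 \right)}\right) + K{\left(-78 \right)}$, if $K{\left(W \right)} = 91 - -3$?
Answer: $-5485$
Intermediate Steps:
$Z{\left(p,Q \right)} = 20$
$K{\left(W \right)} = 94$ ($K{\left(W \right)} = 91 + 3 = 94$)
$\left(-5599 + Z{\left(150,-39 \right)}\right) + K{\left(-78 \right)} = \left(-5599 + 20\right) + 94 = -5579 + 94 = -5485$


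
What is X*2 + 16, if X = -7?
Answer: 2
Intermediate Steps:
X*2 + 16 = -7*2 + 16 = -14 + 16 = 2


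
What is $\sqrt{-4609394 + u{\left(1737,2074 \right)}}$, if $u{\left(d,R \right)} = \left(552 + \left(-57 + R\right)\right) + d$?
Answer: $4 i \sqrt{287818} \approx 2145.9 i$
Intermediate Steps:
$u{\left(d,R \right)} = 495 + R + d$ ($u{\left(d,R \right)} = \left(495 + R\right) + d = 495 + R + d$)
$\sqrt{-4609394 + u{\left(1737,2074 \right)}} = \sqrt{-4609394 + \left(495 + 2074 + 1737\right)} = \sqrt{-4609394 + 4306} = \sqrt{-4605088} = 4 i \sqrt{287818}$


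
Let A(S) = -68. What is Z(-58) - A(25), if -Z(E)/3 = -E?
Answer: -106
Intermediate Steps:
Z(E) = 3*E (Z(E) = -(-3)*E = 3*E)
Z(-58) - A(25) = 3*(-58) - 1*(-68) = -174 + 68 = -106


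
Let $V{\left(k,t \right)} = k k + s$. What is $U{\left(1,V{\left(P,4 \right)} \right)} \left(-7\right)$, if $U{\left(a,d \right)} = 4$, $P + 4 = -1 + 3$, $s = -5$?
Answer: $-28$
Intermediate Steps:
$P = -2$ ($P = -4 + \left(-1 + 3\right) = -4 + 2 = -2$)
$V{\left(k,t \right)} = -5 + k^{2}$ ($V{\left(k,t \right)} = k k - 5 = k^{2} - 5 = -5 + k^{2}$)
$U{\left(1,V{\left(P,4 \right)} \right)} \left(-7\right) = 4 \left(-7\right) = -28$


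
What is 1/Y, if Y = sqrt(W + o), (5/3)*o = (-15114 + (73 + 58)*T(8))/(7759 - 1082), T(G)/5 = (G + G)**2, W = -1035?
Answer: -I*sqrt(1138287515145)/34095777 ≈ -0.031291*I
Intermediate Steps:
T(G) = 20*G**2 (T(G) = 5*(G + G)**2 = 5*(2*G)**2 = 5*(4*G**2) = 20*G**2)
o = 457698/33385 (o = 3*((-15114 + (73 + 58)*(20*8**2))/(7759 - 1082))/5 = 3*((-15114 + 131*(20*64))/6677)/5 = 3*((-15114 + 131*1280)*(1/6677))/5 = 3*((-15114 + 167680)*(1/6677))/5 = 3*(152566*(1/6677))/5 = (3/5)*(152566/6677) = 457698/33385 ≈ 13.710)
Y = I*sqrt(1138287515145)/33385 (Y = sqrt(-1035 + 457698/33385) = sqrt(-34095777/33385) = I*sqrt(1138287515145)/33385 ≈ 31.958*I)
1/Y = 1/(I*sqrt(1138287515145)/33385) = -I*sqrt(1138287515145)/34095777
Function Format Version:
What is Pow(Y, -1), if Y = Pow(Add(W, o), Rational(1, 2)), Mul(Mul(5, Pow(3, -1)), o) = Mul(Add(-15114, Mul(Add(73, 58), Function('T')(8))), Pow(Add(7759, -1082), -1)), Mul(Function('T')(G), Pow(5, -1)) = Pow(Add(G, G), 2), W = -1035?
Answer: Mul(Rational(-1, 34095777), I, Pow(1138287515145, Rational(1, 2))) ≈ Mul(-0.031291, I)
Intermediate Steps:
Function('T')(G) = Mul(20, Pow(G, 2)) (Function('T')(G) = Mul(5, Pow(Add(G, G), 2)) = Mul(5, Pow(Mul(2, G), 2)) = Mul(5, Mul(4, Pow(G, 2))) = Mul(20, Pow(G, 2)))
o = Rational(457698, 33385) (o = Mul(Rational(3, 5), Mul(Add(-15114, Mul(Add(73, 58), Mul(20, Pow(8, 2)))), Pow(Add(7759, -1082), -1))) = Mul(Rational(3, 5), Mul(Add(-15114, Mul(131, Mul(20, 64))), Pow(6677, -1))) = Mul(Rational(3, 5), Mul(Add(-15114, Mul(131, 1280)), Rational(1, 6677))) = Mul(Rational(3, 5), Mul(Add(-15114, 167680), Rational(1, 6677))) = Mul(Rational(3, 5), Mul(152566, Rational(1, 6677))) = Mul(Rational(3, 5), Rational(152566, 6677)) = Rational(457698, 33385) ≈ 13.710)
Y = Mul(Rational(1, 33385), I, Pow(1138287515145, Rational(1, 2))) (Y = Pow(Add(-1035, Rational(457698, 33385)), Rational(1, 2)) = Pow(Rational(-34095777, 33385), Rational(1, 2)) = Mul(Rational(1, 33385), I, Pow(1138287515145, Rational(1, 2))) ≈ Mul(31.958, I))
Pow(Y, -1) = Pow(Mul(Rational(1, 33385), I, Pow(1138287515145, Rational(1, 2))), -1) = Mul(Rational(-1, 34095777), I, Pow(1138287515145, Rational(1, 2)))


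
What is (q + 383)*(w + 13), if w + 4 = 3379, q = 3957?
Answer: 14703920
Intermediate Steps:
w = 3375 (w = -4 + 3379 = 3375)
(q + 383)*(w + 13) = (3957 + 383)*(3375 + 13) = 4340*3388 = 14703920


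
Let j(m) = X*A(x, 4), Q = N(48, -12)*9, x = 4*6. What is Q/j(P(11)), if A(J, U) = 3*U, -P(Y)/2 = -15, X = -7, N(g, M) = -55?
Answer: 165/28 ≈ 5.8929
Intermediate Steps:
x = 24
P(Y) = 30 (P(Y) = -2*(-15) = 30)
Q = -495 (Q = -55*9 = -495)
j(m) = -84 (j(m) = -21*4 = -7*12 = -84)
Q/j(P(11)) = -495/(-84) = -495*(-1/84) = 165/28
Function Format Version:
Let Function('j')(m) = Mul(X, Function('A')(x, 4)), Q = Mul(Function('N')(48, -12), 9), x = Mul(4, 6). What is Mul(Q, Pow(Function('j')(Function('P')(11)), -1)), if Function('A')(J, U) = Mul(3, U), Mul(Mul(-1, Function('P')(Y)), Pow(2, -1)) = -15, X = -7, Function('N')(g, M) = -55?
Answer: Rational(165, 28) ≈ 5.8929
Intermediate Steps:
x = 24
Function('P')(Y) = 30 (Function('P')(Y) = Mul(-2, -15) = 30)
Q = -495 (Q = Mul(-55, 9) = -495)
Function('j')(m) = -84 (Function('j')(m) = Mul(-7, Mul(3, 4)) = Mul(-7, 12) = -84)
Mul(Q, Pow(Function('j')(Function('P')(11)), -1)) = Mul(-495, Pow(-84, -1)) = Mul(-495, Rational(-1, 84)) = Rational(165, 28)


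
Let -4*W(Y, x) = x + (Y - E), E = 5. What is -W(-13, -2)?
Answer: -5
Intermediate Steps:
W(Y, x) = 5/4 - Y/4 - x/4 (W(Y, x) = -(x + (Y - 1*5))/4 = -(x + (Y - 5))/4 = -(x + (-5 + Y))/4 = -(-5 + Y + x)/4 = 5/4 - Y/4 - x/4)
-W(-13, -2) = -(5/4 - ¼*(-13) - ¼*(-2)) = -(5/4 + 13/4 + ½) = -1*5 = -5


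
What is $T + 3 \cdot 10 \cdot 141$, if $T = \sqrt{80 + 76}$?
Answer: $4230 + 2 \sqrt{39} \approx 4242.5$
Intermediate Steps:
$T = 2 \sqrt{39}$ ($T = \sqrt{156} = 2 \sqrt{39} \approx 12.49$)
$T + 3 \cdot 10 \cdot 141 = 2 \sqrt{39} + 3 \cdot 10 \cdot 141 = 2 \sqrt{39} + 30 \cdot 141 = 2 \sqrt{39} + 4230 = 4230 + 2 \sqrt{39}$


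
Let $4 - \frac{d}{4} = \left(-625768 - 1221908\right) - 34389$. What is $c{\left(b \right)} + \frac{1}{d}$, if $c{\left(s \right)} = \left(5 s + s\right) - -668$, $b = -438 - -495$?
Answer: $\frac{7603558761}{7528276} \approx 1010.0$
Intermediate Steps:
$b = 57$ ($b = -438 + 495 = 57$)
$d = 7528276$ ($d = 16 - 4 \left(\left(-625768 - 1221908\right) - 34389\right) = 16 - 4 \left(-1847676 - 34389\right) = 16 - -7528260 = 16 + 7528260 = 7528276$)
$c{\left(s \right)} = 668 + 6 s$ ($c{\left(s \right)} = 6 s + 668 = 668 + 6 s$)
$c{\left(b \right)} + \frac{1}{d} = \left(668 + 6 \cdot 57\right) + \frac{1}{7528276} = \left(668 + 342\right) + \frac{1}{7528276} = 1010 + \frac{1}{7528276} = \frac{7603558761}{7528276}$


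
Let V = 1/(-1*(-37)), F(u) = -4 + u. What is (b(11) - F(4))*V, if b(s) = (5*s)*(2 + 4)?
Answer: 330/37 ≈ 8.9189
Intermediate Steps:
V = 1/37 ≈ 0.027027
b(s) = 30*s (b(s) = (5*s)*6 = 30*s)
(b(11) - F(4))*V = (30*11 - (-4 + 4))*(1/37) = (330 - 1*0)*(1/37) = (330 + 0)*(1/37) = 330*(1/37) = 330/37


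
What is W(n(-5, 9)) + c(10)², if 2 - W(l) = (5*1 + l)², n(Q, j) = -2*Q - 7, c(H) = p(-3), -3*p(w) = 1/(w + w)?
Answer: -20087/324 ≈ -61.997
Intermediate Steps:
p(w) = -1/(6*w) (p(w) = -1/(3*(w + w)) = -1/(2*w)/3 = -1/(6*w))
c(H) = 1/18 (c(H) = -⅙/(-3) = -⅙*(-⅓) = 1/18)
n(Q, j) = -7 - 2*Q
W(l) = 2 - (5 + l)² (W(l) = 2 - (5*1 + l)² = 2 - (5 + l)²)
W(n(-5, 9)) + c(10)² = (2 - (5 + (-7 - 2*(-5)))²) + (1/18)² = (2 - (5 + (-7 + 10))²) + 1/324 = (2 - (5 + 3)²) + 1/324 = (2 - 1*8²) + 1/324 = (2 - 1*64) + 1/324 = (2 - 64) + 1/324 = -62 + 1/324 = -20087/324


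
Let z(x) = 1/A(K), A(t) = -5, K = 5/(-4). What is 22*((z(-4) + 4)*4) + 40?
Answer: 1872/5 ≈ 374.40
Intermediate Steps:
K = -5/4 (K = 5*(-1/4) = -5/4 ≈ -1.2500)
z(x) = -1/5 (z(x) = 1/(-5) = -1/5)
22*((z(-4) + 4)*4) + 40 = 22*((-1/5 + 4)*4) + 40 = 22*((19/5)*4) + 40 = 22*(76/5) + 40 = 1672/5 + 40 = 1872/5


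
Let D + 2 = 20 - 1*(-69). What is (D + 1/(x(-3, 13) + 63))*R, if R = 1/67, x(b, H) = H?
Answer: 6613/5092 ≈ 1.2987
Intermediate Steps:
R = 1/67 ≈ 0.014925
D = 87 (D = -2 + (20 - 1*(-69)) = -2 + (20 + 69) = -2 + 89 = 87)
(D + 1/(x(-3, 13) + 63))*R = (87 + 1/(13 + 63))*(1/67) = (87 + 1/76)*(1/67) = (6613/76)*(1/67) = 6613/5092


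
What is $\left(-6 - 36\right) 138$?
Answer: $-5796$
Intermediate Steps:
$\left(-6 - 36\right) 138 = \left(-42\right) 138 = -5796$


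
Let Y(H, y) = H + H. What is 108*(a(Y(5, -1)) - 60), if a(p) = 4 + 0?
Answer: -6048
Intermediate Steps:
Y(H, y) = 2*H
a(p) = 4
108*(a(Y(5, -1)) - 60) = 108*(4 - 60) = 108*(-56) = -6048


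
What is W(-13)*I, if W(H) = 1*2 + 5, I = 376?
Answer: 2632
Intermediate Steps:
W(H) = 7 (W(H) = 2 + 5 = 7)
W(-13)*I = 7*376 = 2632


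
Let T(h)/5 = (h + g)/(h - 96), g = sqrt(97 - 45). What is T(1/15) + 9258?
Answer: 13322257/1439 - 150*sqrt(13)/1439 ≈ 9257.6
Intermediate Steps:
g = 2*sqrt(13) (g = sqrt(52) = 2*sqrt(13) ≈ 7.2111)
T(h) = 5*(h + 2*sqrt(13))/(-96 + h) (T(h) = 5*((h + 2*sqrt(13))/(h - 96)) = 5*((h + 2*sqrt(13))/(-96 + h)) = 5*(h + 2*sqrt(13))/(-96 + h))
T(1/15) + 9258 = 5*(1/15 + 2*sqrt(13))/(-96 + 1/15) + 9258 = 5*(1/15 + 2*sqrt(13))/(-1439/15) + 9258 = 5*(-15/1439)*(1/15 + 2*sqrt(13)) + 9258 = (-5/1439 - 150*sqrt(13)/1439) + 9258 = 13322257/1439 - 150*sqrt(13)/1439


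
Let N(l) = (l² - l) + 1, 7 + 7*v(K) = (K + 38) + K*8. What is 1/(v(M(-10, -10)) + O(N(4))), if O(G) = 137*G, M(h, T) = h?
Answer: 7/12408 ≈ 0.00056415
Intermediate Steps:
v(K) = 31/7 + 9*K/7 (v(K) = -1 + ((K + 38) + K*8)/7 = -1 + ((38 + K) + 8*K)/7 = -1 + (38 + 9*K)/7 = -1 + (38/7 + 9*K/7) = 31/7 + 9*K/7)
N(l) = 1 + l² - l
1/(v(M(-10, -10)) + O(N(4))) = 1/((31/7 + (9/7)*(-10)) + 137*(1 + 4² - 1*4)) = 1/((31/7 - 90/7) + 137*(1 + 16 - 4)) = 1/(-59/7 + 137*13) = 1/(-59/7 + 1781) = 1/(12408/7) = 7/12408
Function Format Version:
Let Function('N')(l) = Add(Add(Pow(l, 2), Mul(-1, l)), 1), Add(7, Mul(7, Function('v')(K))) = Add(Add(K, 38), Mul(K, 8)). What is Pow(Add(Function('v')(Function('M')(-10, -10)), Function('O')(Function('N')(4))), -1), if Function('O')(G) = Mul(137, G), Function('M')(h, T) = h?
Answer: Rational(7, 12408) ≈ 0.00056415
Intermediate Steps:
Function('v')(K) = Add(Rational(31, 7), Mul(Rational(9, 7), K)) (Function('v')(K) = Add(-1, Mul(Rational(1, 7), Add(Add(K, 38), Mul(K, 8)))) = Add(-1, Mul(Rational(1, 7), Add(Add(38, K), Mul(8, K)))) = Add(-1, Mul(Rational(1, 7), Add(38, Mul(9, K)))) = Add(-1, Add(Rational(38, 7), Mul(Rational(9, 7), K))) = Add(Rational(31, 7), Mul(Rational(9, 7), K)))
Function('N')(l) = Add(1, Pow(l, 2), Mul(-1, l))
Pow(Add(Function('v')(Function('M')(-10, -10)), Function('O')(Function('N')(4))), -1) = Pow(Add(Add(Rational(31, 7), Mul(Rational(9, 7), -10)), Mul(137, Add(1, Pow(4, 2), Mul(-1, 4)))), -1) = Pow(Add(Add(Rational(31, 7), Rational(-90, 7)), Mul(137, Add(1, 16, -4))), -1) = Pow(Add(Rational(-59, 7), Mul(137, 13)), -1) = Pow(Add(Rational(-59, 7), 1781), -1) = Pow(Rational(12408, 7), -1) = Rational(7, 12408)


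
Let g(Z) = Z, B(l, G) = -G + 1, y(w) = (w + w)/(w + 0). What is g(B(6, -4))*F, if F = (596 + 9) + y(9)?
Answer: 3035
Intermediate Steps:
y(w) = 2 (y(w) = (2*w)/w = 2)
B(l, G) = 1 - G
F = 607 (F = (596 + 9) + 2 = 605 + 2 = 607)
g(B(6, -4))*F = (1 - 1*(-4))*607 = (1 + 4)*607 = 5*607 = 3035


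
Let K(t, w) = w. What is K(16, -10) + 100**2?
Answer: 9990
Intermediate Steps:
K(16, -10) + 100**2 = -10 + 100**2 = -10 + 10000 = 9990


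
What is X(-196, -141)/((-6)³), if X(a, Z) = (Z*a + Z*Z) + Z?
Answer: -658/3 ≈ -219.33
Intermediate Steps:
X(a, Z) = Z + Z² + Z*a (X(a, Z) = (Z*a + Z²) + Z = (Z² + Z*a) + Z = Z + Z² + Z*a)
X(-196, -141)/((-6)³) = (-141*(1 - 141 - 196))/((-6)³) = -141*(-336)/(-216) = 47376*(-1/216) = -658/3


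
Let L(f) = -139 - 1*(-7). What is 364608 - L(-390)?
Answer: 364740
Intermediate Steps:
L(f) = -132 (L(f) = -139 + 7 = -132)
364608 - L(-390) = 364608 - 1*(-132) = 364608 + 132 = 364740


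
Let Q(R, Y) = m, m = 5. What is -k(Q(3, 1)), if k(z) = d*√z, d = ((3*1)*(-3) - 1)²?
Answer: -100*√5 ≈ -223.61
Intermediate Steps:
Q(R, Y) = 5
d = 100 (d = (3*(-3) - 1)² = (-9 - 1)² = (-10)² = 100)
k(z) = 100*√z
-k(Q(3, 1)) = -100*√5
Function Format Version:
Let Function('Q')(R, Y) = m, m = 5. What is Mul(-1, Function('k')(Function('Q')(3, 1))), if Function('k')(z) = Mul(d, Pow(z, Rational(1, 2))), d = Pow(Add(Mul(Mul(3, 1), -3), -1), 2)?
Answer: Mul(-100, Pow(5, Rational(1, 2))) ≈ -223.61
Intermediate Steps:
Function('Q')(R, Y) = 5
d = 100 (d = Pow(Add(Mul(3, -3), -1), 2) = Pow(Add(-9, -1), 2) = Pow(-10, 2) = 100)
Function('k')(z) = Mul(100, Pow(z, Rational(1, 2)))
Mul(-1, Function('k')(Function('Q')(3, 1))) = Mul(-1, Mul(100, Pow(5, Rational(1, 2)))) = Mul(-100, Pow(5, Rational(1, 2)))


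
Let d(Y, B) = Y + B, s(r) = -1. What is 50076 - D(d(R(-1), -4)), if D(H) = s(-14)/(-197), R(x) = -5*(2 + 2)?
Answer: 9864971/197 ≈ 50076.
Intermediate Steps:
R(x) = -20 (R(x) = -5*4 = -20)
d(Y, B) = B + Y
D(H) = 1/197 (D(H) = -1/(-197) = -1*(-1/197) = 1/197)
50076 - D(d(R(-1), -4)) = 50076 - 1*1/197 = 50076 - 1/197 = 9864971/197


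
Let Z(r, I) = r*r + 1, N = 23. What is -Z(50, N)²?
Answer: -6255001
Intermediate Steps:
Z(r, I) = 1 + r² (Z(r, I) = r² + 1 = 1 + r²)
-Z(50, N)² = -(1 + 50²)² = -(1 + 2500)² = -1*2501² = -1*6255001 = -6255001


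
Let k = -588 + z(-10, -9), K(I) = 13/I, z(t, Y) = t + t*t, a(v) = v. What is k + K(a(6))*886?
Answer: 4265/3 ≈ 1421.7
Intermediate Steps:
z(t, Y) = t + t**2
k = -498 (k = -588 - 10*(1 - 10) = -588 - 10*(-9) = -588 + 90 = -498)
k + K(a(6))*886 = -498 + (13/6)*886 = -498 + 5759/3 = 4265/3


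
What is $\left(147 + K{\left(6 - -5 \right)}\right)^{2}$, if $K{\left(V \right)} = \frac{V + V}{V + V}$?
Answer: $21904$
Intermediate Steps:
$K{\left(V \right)} = 1$ ($K{\left(V \right)} = \frac{2 V}{2 V} = 2 V \frac{1}{2 V} = 1$)
$\left(147 + K{\left(6 - -5 \right)}\right)^{2} = \left(147 + 1\right)^{2} = 148^{2} = 21904$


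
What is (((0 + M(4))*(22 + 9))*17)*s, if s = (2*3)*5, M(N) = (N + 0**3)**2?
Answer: 252960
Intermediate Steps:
M(N) = N**2 (M(N) = (N + 0)**2 = N**2)
s = 30 (s = 6*5 = 30)
(((0 + M(4))*(22 + 9))*17)*s = (((0 + 4**2)*(22 + 9))*17)*30 = (((0 + 16)*31)*17)*30 = ((16*31)*17)*30 = (496*17)*30 = 8432*30 = 252960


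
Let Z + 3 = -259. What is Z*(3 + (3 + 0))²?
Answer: -9432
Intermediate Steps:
Z = -262 (Z = -3 - 259 = -262)
Z*(3 + (3 + 0))² = -262*(3 + (3 + 0))² = -262*(3 + 3)² = -262*6² = -262*36 = -9432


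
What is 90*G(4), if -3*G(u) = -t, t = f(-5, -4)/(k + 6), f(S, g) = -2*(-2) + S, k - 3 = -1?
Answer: -15/4 ≈ -3.7500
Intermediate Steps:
k = 2 (k = 3 - 1 = 2)
f(S, g) = 4 + S
t = -1/8 (t = (4 - 5)/(2 + 6) = -1/8 ≈ -0.12500)
G(u) = -1/24 (G(u) = -(-1)*(-1)/(3*8) = -1/3*1/8 = -1/24)
90*G(4) = 90*(-1/24) = -15/4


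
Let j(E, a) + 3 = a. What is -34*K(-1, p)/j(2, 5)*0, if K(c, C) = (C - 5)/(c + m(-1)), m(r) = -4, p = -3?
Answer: 0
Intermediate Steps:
j(E, a) = -3 + a
K(c, C) = (-5 + C)/(-4 + c) (K(c, C) = (C - 5)/(c - 4) = (-5 + C)/(-4 + c))
-34*K(-1, p)/j(2, 5)*0 = -34*(-5 - 3)/(-4 - 1)/(-3 + 5)*0 = -34*-8/(-5)/2*0 = -34*(-1/5*(-8))/2*0 = -272/(5*2)*0 = -34*4/5*0 = -136/5*0 = 0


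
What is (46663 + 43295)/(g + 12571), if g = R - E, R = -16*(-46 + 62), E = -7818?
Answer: 29986/6711 ≈ 4.4682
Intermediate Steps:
R = -256 (R = -16*16 = -256)
g = 7562 (g = -256 - 1*(-7818) = -256 + 7818 = 7562)
(46663 + 43295)/(g + 12571) = (46663 + 43295)/(7562 + 12571) = 89958/20133 = 89958*(1/20133) = 29986/6711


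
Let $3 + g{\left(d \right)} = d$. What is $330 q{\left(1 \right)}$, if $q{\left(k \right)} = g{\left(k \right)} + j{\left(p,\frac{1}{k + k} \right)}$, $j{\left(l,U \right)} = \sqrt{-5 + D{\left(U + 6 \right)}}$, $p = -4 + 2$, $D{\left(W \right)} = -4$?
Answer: $-660 + 990 i \approx -660.0 + 990.0 i$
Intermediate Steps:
$g{\left(d \right)} = -3 + d$
$p = -2$
$j{\left(l,U \right)} = 3 i$ ($j{\left(l,U \right)} = \sqrt{-5 - 4} = \sqrt{-9} = 3 i$)
$q{\left(k \right)} = -3 + k + 3 i$ ($q{\left(k \right)} = \left(-3 + k\right) + 3 i = -3 + k + 3 i$)
$330 q{\left(1 \right)} = 330 \left(-3 + 1 + 3 i\right) = 330 \left(-2 + 3 i\right) = -660 + 990 i$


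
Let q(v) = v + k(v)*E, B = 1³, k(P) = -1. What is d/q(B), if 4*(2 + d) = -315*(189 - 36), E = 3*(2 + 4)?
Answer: 48203/68 ≈ 708.87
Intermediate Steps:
B = 1
E = 18 (E = 3*6 = 18)
q(v) = -18 + v (q(v) = v - 1*18 = v - 18 = -18 + v)
d = -48203/4 (d = -2 + (-315*(189 - 36))/4 = -2 + (-315*153)/4 = -2 + (¼)*(-48195) = -2 - 48195/4 = -48203/4 ≈ -12051.)
d/q(B) = -48203/(4*(-18 + 1)) = -48203/4/(-17) = -48203/4*(-1/17) = 48203/68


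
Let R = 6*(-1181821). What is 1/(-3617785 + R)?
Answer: -1/10708711 ≈ -9.3382e-8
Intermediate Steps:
R = -7090926
1/(-3617785 + R) = 1/(-3617785 - 7090926) = 1/(-10708711) = -1/10708711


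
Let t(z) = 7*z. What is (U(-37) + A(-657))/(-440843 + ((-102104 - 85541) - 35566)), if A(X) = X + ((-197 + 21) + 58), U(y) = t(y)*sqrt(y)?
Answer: 775/664054 + 259*I*sqrt(37)/664054 ≈ 0.0011671 + 0.0023725*I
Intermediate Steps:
U(y) = 7*y**(3/2) (U(y) = (7*y)*sqrt(y) = 7*y**(3/2))
A(X) = -118 + X (A(X) = X + (-176 + 58) = X - 118 = -118 + X)
(U(-37) + A(-657))/(-440843 + ((-102104 - 85541) - 35566)) = (7*(-37)**(3/2) + (-118 - 657))/(-440843 + ((-102104 - 85541) - 35566)) = (7*(-37*I*sqrt(37)) - 775)/(-440843 + (-187645 - 35566)) = (-259*I*sqrt(37) - 775)/(-440843 - 223211) = (-775 - 259*I*sqrt(37))/(-664054) = (-775 - 259*I*sqrt(37))*(-1/664054) = 775/664054 + 259*I*sqrt(37)/664054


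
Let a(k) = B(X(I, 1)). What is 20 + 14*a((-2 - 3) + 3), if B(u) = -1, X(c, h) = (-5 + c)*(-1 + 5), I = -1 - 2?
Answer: 6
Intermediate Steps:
I = -3
X(c, h) = -20 + 4*c (X(c, h) = (-5 + c)*4 = -20 + 4*c)
a(k) = -1
20 + 14*a((-2 - 3) + 3) = 20 + 14*(-1) = 20 - 14 = 6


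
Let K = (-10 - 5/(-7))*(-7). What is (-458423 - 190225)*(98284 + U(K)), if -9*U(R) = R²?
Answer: -63447215832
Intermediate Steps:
K = 65 (K = (-10 - 5*(-⅐))*(-7) = (-10 + 5/7)*(-7) = -65/7*(-7) = 65)
U(R) = -R²/9
(-458423 - 190225)*(98284 + U(K)) = (-458423 - 190225)*(98284 - ⅑*65²) = -648648*(98284 - ⅑*4225) = -648648*(98284 - 4225/9) = -648648*880331/9 = -63447215832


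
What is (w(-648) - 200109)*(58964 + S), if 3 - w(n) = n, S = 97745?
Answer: -31256863722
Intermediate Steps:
w(n) = 3 - n
(w(-648) - 200109)*(58964 + S) = ((3 - 1*(-648)) - 200109)*(58964 + 97745) = ((3 + 648) - 200109)*156709 = (651 - 200109)*156709 = -199458*156709 = -31256863722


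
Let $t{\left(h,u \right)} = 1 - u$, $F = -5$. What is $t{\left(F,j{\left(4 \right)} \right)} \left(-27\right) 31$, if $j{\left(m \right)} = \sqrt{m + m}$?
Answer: $-837 + 1674 \sqrt{2} \approx 1530.4$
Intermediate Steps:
$j{\left(m \right)} = \sqrt{2} \sqrt{m}$ ($j{\left(m \right)} = \sqrt{2 m} = \sqrt{2} \sqrt{m}$)
$t{\left(F,j{\left(4 \right)} \right)} \left(-27\right) 31 = \left(1 - \sqrt{2} \sqrt{4}\right) \left(-27\right) 31 = \left(1 - \sqrt{2} \cdot 2\right) \left(-27\right) 31 = \left(1 - 2 \sqrt{2}\right) \left(-27\right) 31 = \left(-27 + 54 \sqrt{2}\right) 31 = -837 + 1674 \sqrt{2}$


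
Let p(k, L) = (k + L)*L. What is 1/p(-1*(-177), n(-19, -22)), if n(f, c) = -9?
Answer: -1/1512 ≈ -0.00066138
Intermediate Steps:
p(k, L) = L*(L + k) (p(k, L) = (L + k)*L = L*(L + k))
1/p(-1*(-177), n(-19, -22)) = 1/(-9*(-9 - 1*(-177))) = 1/(-9*(-9 + 177)) = 1/(-9*168) = 1/(-1512) = -1/1512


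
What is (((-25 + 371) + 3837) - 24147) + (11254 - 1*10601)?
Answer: -19311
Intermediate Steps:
(((-25 + 371) + 3837) - 24147) + (11254 - 1*10601) = ((346 + 3837) - 24147) + (11254 - 10601) = (4183 - 24147) + 653 = -19964 + 653 = -19311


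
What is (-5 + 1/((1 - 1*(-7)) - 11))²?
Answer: 256/9 ≈ 28.444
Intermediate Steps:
(-5 + 1/((1 - 1*(-7)) - 11))² = (-5 + 1/((1 + 7) - 11))² = (-5 + 1/(8 - 11))² = (-5 + 1/(-3))² = (-5 - ⅓)² = (-16/3)² = 256/9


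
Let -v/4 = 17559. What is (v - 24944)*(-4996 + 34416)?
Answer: -2800195600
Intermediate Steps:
v = -70236 (v = -4*17559 = -70236)
(v - 24944)*(-4996 + 34416) = (-70236 - 24944)*(-4996 + 34416) = -95180*29420 = -2800195600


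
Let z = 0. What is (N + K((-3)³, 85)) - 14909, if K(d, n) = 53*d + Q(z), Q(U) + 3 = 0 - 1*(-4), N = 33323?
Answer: 16984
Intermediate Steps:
Q(U) = 1 (Q(U) = -3 + (0 - 1*(-4)) = -3 + (0 + 4) = -3 + 4 = 1)
K(d, n) = 1 + 53*d (K(d, n) = 53*d + 1 = 1 + 53*d)
(N + K((-3)³, 85)) - 14909 = (33323 + (1 + 53*(-3)³)) - 14909 = (33323 + (1 + 53*(-27))) - 14909 = (33323 + (1 - 1431)) - 14909 = (33323 - 1430) - 14909 = 31893 - 14909 = 16984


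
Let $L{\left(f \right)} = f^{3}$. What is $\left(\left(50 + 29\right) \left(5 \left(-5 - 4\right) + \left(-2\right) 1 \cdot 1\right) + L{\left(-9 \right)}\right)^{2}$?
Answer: $19731364$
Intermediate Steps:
$\left(\left(50 + 29\right) \left(5 \left(-5 - 4\right) + \left(-2\right) 1 \cdot 1\right) + L{\left(-9 \right)}\right)^{2} = \left(\left(50 + 29\right) \left(5 \left(-5 - 4\right) + \left(-2\right) 1 \cdot 1\right) + \left(-9\right)^{3}\right)^{2} = \left(79 \left(5 \left(-9\right) - 2\right) - 729\right)^{2} = \left(79 \left(-45 - 2\right) - 729\right)^{2} = \left(79 \left(-47\right) - 729\right)^{2} = \left(-3713 - 729\right)^{2} = \left(-4442\right)^{2} = 19731364$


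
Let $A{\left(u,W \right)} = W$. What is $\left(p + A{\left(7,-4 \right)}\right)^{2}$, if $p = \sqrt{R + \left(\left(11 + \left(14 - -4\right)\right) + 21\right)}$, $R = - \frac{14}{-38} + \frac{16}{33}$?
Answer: $\frac{\left(2508 - \sqrt{19991895}\right)^{2}}{393129} \approx 9.8041$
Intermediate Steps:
$R = \frac{535}{627}$ ($R = \left(-14\right) \left(- \frac{1}{38}\right) + 16 \cdot \frac{1}{33} = \frac{7}{19} + \frac{16}{33} = \frac{535}{627} \approx 0.85327$)
$p = \frac{\sqrt{19991895}}{627}$ ($p = \sqrt{\frac{535}{627} + \left(\left(11 + \left(14 - -4\right)\right) + 21\right)} = \sqrt{\frac{535}{627} + \left(\left(11 + \left(14 + 4\right)\right) + 21\right)} = \sqrt{\frac{535}{627} + \left(\left(11 + 18\right) + 21\right)} = \sqrt{\frac{535}{627} + \left(29 + 21\right)} = \sqrt{\frac{535}{627} + 50} = \sqrt{\frac{31885}{627}} = \frac{\sqrt{19991895}}{627} \approx 7.1311$)
$\left(p + A{\left(7,-4 \right)}\right)^{2} = \left(\frac{\sqrt{19991895}}{627} - 4\right)^{2} = \left(-4 + \frac{\sqrt{19991895}}{627}\right)^{2}$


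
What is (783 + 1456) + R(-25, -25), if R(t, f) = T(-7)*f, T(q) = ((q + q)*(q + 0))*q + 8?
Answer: 19189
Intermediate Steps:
T(q) = 8 + 2*q**3 (T(q) = ((2*q)*q)*q + 8 = (2*q**2)*q + 8 = 2*q**3 + 8 = 8 + 2*q**3)
R(t, f) = -678*f (R(t, f) = (8 + 2*(-7)**3)*f = (8 + 2*(-343))*f = (8 - 686)*f = -678*f)
(783 + 1456) + R(-25, -25) = (783 + 1456) - 678*(-25) = 2239 + 16950 = 19189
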